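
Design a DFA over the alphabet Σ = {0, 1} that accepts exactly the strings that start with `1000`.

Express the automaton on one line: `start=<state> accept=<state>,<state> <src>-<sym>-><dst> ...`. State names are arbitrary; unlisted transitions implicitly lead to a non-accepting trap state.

start=q0 accept=q4 q0-0->q5 q0-1->q1 q1-0->q2 q1-1->q5 q2-0->q3 q2-1->q5 q3-0->q4 q3-1->q5 q4-0->q4 q4-1->q4 q5-0->q5 q5-1->q5

Walk along `1000` while the input agrees: from q0 take `1` to q1, and so on. Any deviation drops to the rejecting sink q5. Once q4 is reached the prefix is confirmed and every continuation is accepted.
With 6 states:
        0   1  
>  q0   q5  q1 
   q1   q2  q5 
   q2   q3  q5 
   q3   q4  q5 
 * q4   q4  q4 
   q5   q5  q5 
(> = start, * = accepting)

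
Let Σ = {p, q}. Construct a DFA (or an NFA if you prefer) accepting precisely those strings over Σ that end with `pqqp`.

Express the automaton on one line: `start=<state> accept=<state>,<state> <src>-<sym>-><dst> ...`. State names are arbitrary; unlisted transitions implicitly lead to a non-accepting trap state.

start=s0 accept=s4 s0-p->s1 s0-q->s0 s1-p->s1 s1-q->s2 s2-p->s1 s2-q->s3 s3-p->s4 s3-q->s0 s4-p->s1 s4-q->s2

Remember how much of `pqqp` the current input suffix matches. State s0 means no match yet; s1 means the last symbol is `p`; s2 means the last 2 symbols are `pq`; s3 means the last 3 symbols are `pqq`; s4 means the last 4 symbols are `pqqp`. Only s4 accepts. On a mismatch, fall back to the longest proper suffix that is still a prefix of `pqqp`.
A 5-state machine:
        p   q  
>  s0   s1  s0 
   s1   s1  s2 
   s2   s1  s3 
   s3   s4  s0 
 * s4   s1  s2 
(> = start, * = accepting)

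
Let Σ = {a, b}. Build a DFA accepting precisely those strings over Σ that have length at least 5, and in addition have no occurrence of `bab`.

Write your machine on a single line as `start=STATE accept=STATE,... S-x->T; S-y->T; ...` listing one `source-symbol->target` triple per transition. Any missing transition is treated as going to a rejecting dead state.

start=q0; accept=q14,q15,q16,q18,q19,q20; q0-a->q1; q0-b->q2; q1-a->q3; q1-b->q4; q2-a->q5; q2-b->q4; q3-a->q6; q3-b->q7; q4-a->q8; q4-b->q7; q5-a->q6; q5-b->q9; q6-a->q10; q6-b->q11; q7-a->q12; q7-b->q11; q8-a->q10; q8-b->q13; q9-a->q13; q9-b->q13; q10-a->q14; q10-b->q15; q11-a->q16; q11-b->q15; q12-a->q14; q12-b->q17; q13-a->q17; q13-b->q17; q14-a->q18; q14-b->q19; q15-a->q20; q15-b->q19; q16-a->q18; q16-b->q21; q17-a->q21; q17-b->q21; q18-a->q18; q18-b->q19; q19-a->q20; q19-b->q19; q20-a->q18; q20-b->q21; q21-a->q21; q21-b->q21

Build one automaton per condition and run them in lockstep. One (7 states) tracks the input length, saturating at 6; the other (4 states) tracks partial matches of the forbidden pattern `bab`. Each combined state is a pair, one component from each; accept when both components accept.
With 22 states:
          a    b  
>  q0     q1   q2 
   q1     q3   q4 
   q2     q5   q4 
   q3     q6   q7 
   q4     q8   q7 
   q5     q6   q9 
   q6    q10  q11 
   q7    q12  q11 
   q8    q10  q13 
   q9    q13  q13 
   q10   q14  q15 
   q11   q16  q15 
   q12   q14  q17 
   q13   q17  q17 
 * q14   q18  q19 
 * q15   q20  q19 
 * q16   q18  q21 
   q17   q21  q21 
 * q18   q18  q19 
 * q19   q20  q19 
 * q20   q18  q21 
   q21   q21  q21 
(> = start, * = accepting)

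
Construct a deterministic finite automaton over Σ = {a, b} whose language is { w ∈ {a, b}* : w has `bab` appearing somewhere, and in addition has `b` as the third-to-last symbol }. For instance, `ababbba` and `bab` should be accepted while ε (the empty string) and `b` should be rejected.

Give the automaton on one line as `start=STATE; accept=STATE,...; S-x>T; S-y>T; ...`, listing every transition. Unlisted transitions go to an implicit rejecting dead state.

Run two small machines in parallel and take their product. One (4 states) tracks whether and how much of `bab` has been seen; the other (15 states) tracks the last 3 symbols read. Each combined state is a pair, one component from each; accept when both components accept. Minimizing collapses redundant product states.
          a    b  
>  S0     S0   S1 
   S1     S2   S1 
   S2     S0   S3 
 * S3     S4   S5 
   S4     S6   S3 
   S5     S7   S8 
 * S6     S9  S10 
 * S7     S6   S3 
 * S8     S7   S8 
   S9     S9  S10 
   S10    S4   S5 
(> = start, * = accepting)

start=S0; accept=S3,S6,S7,S8; S0-a>S0; S0-b>S1; S1-a>S2; S1-b>S1; S2-a>S0; S2-b>S3; S3-a>S4; S3-b>S5; S4-a>S6; S4-b>S3; S5-a>S7; S5-b>S8; S6-a>S9; S6-b>S10; S7-a>S6; S7-b>S3; S8-a>S7; S8-b>S8; S9-a>S9; S9-b>S10; S10-a>S4; S10-b>S5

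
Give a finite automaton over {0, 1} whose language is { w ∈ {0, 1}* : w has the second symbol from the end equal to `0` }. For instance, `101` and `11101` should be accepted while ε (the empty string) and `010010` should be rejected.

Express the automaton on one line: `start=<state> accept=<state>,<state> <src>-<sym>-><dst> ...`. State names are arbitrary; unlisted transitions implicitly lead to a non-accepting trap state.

start=q0 accept=q3,q4 q0-0->q1 q0-1->q2 q1-0->q3 q1-1->q4 q2-0->q5 q2-1->q6 q3-0->q3 q3-1->q4 q4-0->q5 q4-1->q6 q5-0->q3 q5-1->q4 q6-0->q5 q6-1->q6

A DFA must remember the last 2 symbols (since which symbol is second-to-last isn't known until the input ends). Use one state per possible window of the last ≤2 symbols; accept from those whose window starts with `0`.
        0   1  
>  q0   q1  q2 
   q1   q3  q4 
   q2   q5  q6 
 * q3   q3  q4 
 * q4   q5  q6 
   q5   q3  q4 
   q6   q5  q6 
(> = start, * = accepting)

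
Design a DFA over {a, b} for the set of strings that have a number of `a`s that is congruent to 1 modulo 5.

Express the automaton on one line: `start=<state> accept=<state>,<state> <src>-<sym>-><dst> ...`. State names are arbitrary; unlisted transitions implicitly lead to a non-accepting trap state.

The only thing that matters is how many `a`s have appeared, reduced mod 5. Use one state per residue: S0 for 0, …, S4 for 4. Reading `a` moves to the next residue; anything else stays put. S1 is accepting.
A 5-state machine:
        a   b  
>  S0   S1  S0 
 * S1   S2  S1 
   S2   S3  S2 
   S3   S4  S3 
   S4   S0  S4 
(> = start, * = accepting)

start=S0 accept=S1 S0-a->S1 S0-b->S0 S1-a->S2 S1-b->S1 S2-a->S3 S2-b->S2 S3-a->S4 S3-b->S3 S4-a->S0 S4-b->S4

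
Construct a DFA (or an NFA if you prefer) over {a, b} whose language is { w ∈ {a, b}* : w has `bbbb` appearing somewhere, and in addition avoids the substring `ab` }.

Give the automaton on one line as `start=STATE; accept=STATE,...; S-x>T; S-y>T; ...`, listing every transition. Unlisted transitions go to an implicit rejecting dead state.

Run two small machines in parallel and take their product. One (5 states) tracks whether and how much of `bbbb` has been seen; the other (3 states) tracks partial matches of the forbidden pattern `ab`. Each combined state is a pair, one component from each; accept when both components accept. After merging equivalent states the machine shrinks.
        a   b  
>  q0   q1  q2 
   q1   q1  q1 
   q2   q1  q3 
   q3   q1  q4 
   q4   q1  q5 
 * q5   q6  q5 
 * q6   q6  q1 
(> = start, * = accepting)

start=q0; accept=q5,q6; q0-a>q1; q0-b>q2; q1-a>q1; q1-b>q1; q2-a>q1; q2-b>q3; q3-a>q1; q3-b>q4; q4-a>q1; q4-b>q5; q5-a>q6; q5-b>q5; q6-a>q6; q6-b>q1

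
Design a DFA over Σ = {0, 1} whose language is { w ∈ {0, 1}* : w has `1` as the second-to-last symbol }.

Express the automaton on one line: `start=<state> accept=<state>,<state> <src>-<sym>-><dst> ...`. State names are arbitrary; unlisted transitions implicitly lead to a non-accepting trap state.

start=S0 accept=S5,S6 S0-0->S1 S0-1->S2 S1-0->S3 S1-1->S4 S2-0->S5 S2-1->S6 S3-0->S3 S3-1->S4 S4-0->S5 S4-1->S6 S5-0->S3 S5-1->S4 S6-0->S5 S6-1->S6

Because acceptance depends on a position counted from the end, the machine has to buffer the most recent 2 symbols. Make each state the string of the last up-to-2 symbols read; on input `x` shift the window left and append `x`. Accept when the buffered window has length 2 and begins with `1`.
        0   1  
>  S0   S1  S2 
   S1   S3  S4 
   S2   S5  S6 
   S3   S3  S4 
   S4   S5  S6 
 * S5   S3  S4 
 * S6   S5  S6 
(> = start, * = accepting)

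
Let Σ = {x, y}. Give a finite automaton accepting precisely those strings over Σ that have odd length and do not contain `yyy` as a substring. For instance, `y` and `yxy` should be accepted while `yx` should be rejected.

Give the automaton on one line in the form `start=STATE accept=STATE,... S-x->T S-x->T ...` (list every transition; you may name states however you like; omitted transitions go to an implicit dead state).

Handle the two conditions separately and then intersect. One (2 states) tracks the input length modulo 2; the other (4 states) tracks partial matches of the forbidden pattern `yyy`. Each combined state is a pair, one component from each; accept when both components accept.
With 8 states:
        x   y  
>  q0   q1  q2 
 * q1   q0  q3 
 * q2   q0  q4 
   q3   q1  q5 
   q4   q1  q6 
 * q5   q0  q7 
   q6   q7  q7 
   q7   q6  q6 
(> = start, * = accepting)

start=q0 accept=q1,q2,q5 q0-x->q1 q0-y->q2 q1-x->q0 q1-y->q3 q2-x->q0 q2-y->q4 q3-x->q1 q3-y->q5 q4-x->q1 q4-y->q6 q5-x->q0 q5-y->q7 q6-x->q7 q6-y->q7 q7-x->q6 q7-y->q6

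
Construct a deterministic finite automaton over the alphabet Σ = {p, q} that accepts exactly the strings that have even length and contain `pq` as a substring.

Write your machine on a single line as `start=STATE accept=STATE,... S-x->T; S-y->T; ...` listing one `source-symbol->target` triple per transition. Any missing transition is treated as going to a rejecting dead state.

Build one automaton per condition and run them in lockstep. One (2 states) tracks the input length modulo 2; the other (3 states) tracks whether and how much of `pq` has been seen. Each combined state is a pair, one component from each; accept when both components accept.
With 6 states:
        p   q  
>  s0   s1  s2 
   s1   s3  s4 
   s2   s3  s0 
   s3   s1  s5 
 * s4   s5  s5 
   s5   s4  s4 
(> = start, * = accepting)

start=s0; accept=s4; s0-p->s1; s0-q->s2; s1-p->s3; s1-q->s4; s2-p->s3; s2-q->s0; s3-p->s1; s3-q->s5; s4-p->s5; s4-q->s5; s5-p->s4; s5-q->s4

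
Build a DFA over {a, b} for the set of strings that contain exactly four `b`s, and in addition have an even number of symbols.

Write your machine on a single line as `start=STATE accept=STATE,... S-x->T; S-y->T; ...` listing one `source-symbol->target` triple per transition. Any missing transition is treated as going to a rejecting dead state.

Build one automaton per condition and run them in lockstep. The first has 6 states tracking the count of `b`s, saturating at 5; the second has 2 states tracking the input length modulo 2. A product state is a pair (one from each), accepting exactly when both do. Minimizing collapses redundant product states.
11 states suffice.
          a    b  
>  q0     q1   q2 
   q1     q0   q3 
   q2     q3   q4 
   q3     q2   q5 
   q4     q5   q6 
   q5     q4   q7 
   q6     q7   q8 
   q7     q6   q9 
 * q8     q9  q10 
   q9     q8  q10 
   q10   q10  q10 
(> = start, * = accepting)

start=q0; accept=q8; q0-a->q1; q0-b->q2; q1-a->q0; q1-b->q3; q2-a->q3; q2-b->q4; q3-a->q2; q3-b->q5; q4-a->q5; q4-b->q6; q5-a->q4; q5-b->q7; q6-a->q7; q6-b->q8; q7-a->q6; q7-b->q9; q8-a->q9; q8-b->q10; q9-a->q8; q9-b->q10; q10-a->q10; q10-b->q10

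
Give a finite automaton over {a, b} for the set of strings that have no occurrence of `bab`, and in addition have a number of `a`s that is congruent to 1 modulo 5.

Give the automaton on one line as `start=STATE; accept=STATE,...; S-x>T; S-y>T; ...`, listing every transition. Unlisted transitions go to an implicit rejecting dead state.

Build one automaton per condition and run them in lockstep. The first has 4 states tracking partial matches of the forbidden pattern `bab`; the second has 5 states tracking the count of `a`s modulo 5. A product state is a pair (one from each), accepting exactly when both do. After merging equivalent states the machine shrinks.
          a    b  
>  S0     S1   S2 
 * S1     S3   S4 
   S2     S5   S2 
   S3     S6   S7 
 * S4     S8   S4 
 * S5     S3   S9 
   S6    S10  S11 
   S7    S12   S7 
   S8     S6   S9 
   S9     S9   S9 
   S10    S0  S13 
   S11   S14  S11 
   S12   S10   S9 
   S13   S15  S13 
   S14    S0   S9 
   S15    S1   S9 
(> = start, * = accepting)

start=S0; accept=S1,S4,S5; S0-a>S1; S0-b>S2; S1-a>S3; S1-b>S4; S2-a>S5; S2-b>S2; S3-a>S6; S3-b>S7; S4-a>S8; S4-b>S4; S5-a>S3; S5-b>S9; S6-a>S10; S6-b>S11; S7-a>S12; S7-b>S7; S8-a>S6; S8-b>S9; S9-a>S9; S9-b>S9; S10-a>S0; S10-b>S13; S11-a>S14; S11-b>S11; S12-a>S10; S12-b>S9; S13-a>S15; S13-b>S13; S14-a>S0; S14-b>S9; S15-a>S1; S15-b>S9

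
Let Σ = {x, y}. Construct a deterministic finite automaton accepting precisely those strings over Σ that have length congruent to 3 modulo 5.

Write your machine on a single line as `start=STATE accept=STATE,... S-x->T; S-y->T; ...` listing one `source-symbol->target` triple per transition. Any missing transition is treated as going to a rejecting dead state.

Only the length mod 5 matters, so use a 5-cycle: from any state, every input symbol moves to the next state, wrapping S4 back to S0. Mark S3 accepting.
5 states suffice.
        x   y  
>  S0   S1  S1 
   S1   S2  S2 
   S2   S3  S3 
 * S3   S4  S4 
   S4   S0  S0 
(> = start, * = accepting)

start=S0; accept=S3; S0-x->S1; S0-y->S1; S1-x->S2; S1-y->S2; S2-x->S3; S2-y->S3; S3-x->S4; S3-y->S4; S4-x->S0; S4-y->S0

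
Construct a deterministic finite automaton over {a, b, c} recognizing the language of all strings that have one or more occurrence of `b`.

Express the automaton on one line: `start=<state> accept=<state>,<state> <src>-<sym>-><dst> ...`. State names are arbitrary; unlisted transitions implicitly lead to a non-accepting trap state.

Only the number of `b`s matters, and only up to 2. Make a chain s0 → s1 → s2 advanced by each `b` (with s2 absorbing); every other symbol self-loops. The accepting set is {s1, s2}.
        a   b   c  
>  s0   s0  s1  s0 
 * s1   s1  s2  s1 
 * s2   s2  s2  s2 
(> = start, * = accepting)

start=s0 accept=s1,s2 s0-a->s0 s0-b->s1 s0-c->s0 s1-a->s1 s1-b->s2 s1-c->s1 s2-a->s2 s2-b->s2 s2-c->s2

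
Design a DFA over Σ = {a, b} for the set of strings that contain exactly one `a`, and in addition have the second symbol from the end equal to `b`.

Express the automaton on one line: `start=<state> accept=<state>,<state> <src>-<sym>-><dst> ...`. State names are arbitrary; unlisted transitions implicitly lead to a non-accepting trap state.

start=q0 accept=q5,q9 q0-a->q1 q0-b->q2 q1-a->q3 q1-b->q4 q2-a->q5 q2-b->q6 q3-a->q3 q3-b->q7 q4-a->q8 q4-b->q9 q5-a->q3 q5-b->q4 q6-a->q5 q6-b->q6 q7-a->q8 q7-b->q10 q8-a->q3 q8-b->q7 q9-a->q8 q9-b->q9 q10-a->q8 q10-b->q10

Run two small machines in parallel and take their product. The first has 3 states tracking the count of `a`s, saturating at 2; the second has 7 states tracking the last 2 symbols read. A product state is a pair (one from each), accepting exactly when both do.
With 11 states:
          a    b  
>  q0     q1   q2 
   q1     q3   q4 
   q2     q5   q6 
   q3     q3   q7 
   q4     q8   q9 
 * q5     q3   q4 
   q6     q5   q6 
   q7     q8  q10 
   q8     q3   q7 
 * q9     q8   q9 
   q10    q8  q10 
(> = start, * = accepting)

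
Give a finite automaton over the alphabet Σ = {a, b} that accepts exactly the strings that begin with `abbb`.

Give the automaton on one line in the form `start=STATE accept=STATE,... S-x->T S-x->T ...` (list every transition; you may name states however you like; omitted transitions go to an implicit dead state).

Check the first 4 symbols one by one: s0 through s3 record how many have matched `abbb` so far; any wrong symbol goes to the dead state s5. After all 4 match we enter the accepting sink s4.
6 states suffice.
        a   b  
>  s0   s1  s5 
   s1   s5  s2 
   s2   s5  s3 
   s3   s5  s4 
 * s4   s4  s4 
   s5   s5  s5 
(> = start, * = accepting)

start=s0 accept=s4 s0-a->s1 s0-b->s5 s1-a->s5 s1-b->s2 s2-a->s5 s2-b->s3 s3-a->s5 s3-b->s4 s4-a->s4 s4-b->s4 s5-a->s5 s5-b->s5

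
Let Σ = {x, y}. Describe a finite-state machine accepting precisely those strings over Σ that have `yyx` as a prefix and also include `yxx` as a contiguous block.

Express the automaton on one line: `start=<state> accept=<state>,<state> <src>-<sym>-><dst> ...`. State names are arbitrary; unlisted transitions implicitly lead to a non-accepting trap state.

start=q0 accept=q5 q0-x->q1 q0-y->q2 q1-x->q1 q1-y->q1 q2-x->q1 q2-y->q3 q3-x->q4 q3-y->q1 q4-x->q5 q4-y->q6 q5-x->q5 q5-y->q5 q6-x->q4 q6-y->q6

Build one automaton per condition and run them in lockstep. The first has 5 states tracking whether the input so far still matches the prefix `yyx`; the second has 4 states tracking whether and how much of `yxx` has been seen. A product state is a pair (one from each), accepting exactly when both do. After merging equivalent states the machine shrinks.
7 states suffice.
        x   y  
>  q0   q1  q2 
   q1   q1  q1 
   q2   q1  q3 
   q3   q4  q1 
   q4   q5  q6 
 * q5   q5  q5 
   q6   q4  q6 
(> = start, * = accepting)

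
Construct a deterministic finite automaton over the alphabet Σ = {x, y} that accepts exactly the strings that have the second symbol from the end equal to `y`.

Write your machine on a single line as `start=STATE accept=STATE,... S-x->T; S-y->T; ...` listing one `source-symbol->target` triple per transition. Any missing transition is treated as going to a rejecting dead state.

start=q0; accept=q5,q6; q0-x->q1; q0-y->q2; q1-x->q3; q1-y->q4; q2-x->q5; q2-y->q6; q3-x->q3; q3-y->q4; q4-x->q5; q4-y->q6; q5-x->q3; q5-y->q4; q6-x->q5; q6-y->q6

Because acceptance depends on a position counted from the end, the machine has to buffer the most recent 2 symbols. Make each state the string of the last up-to-2 symbols read; on input `x` shift the window left and append `x`. Accept when the buffered window has length 2 and begins with `y`.
A 7-state machine:
        x   y  
>  q0   q1  q2 
   q1   q3  q4 
   q2   q5  q6 
   q3   q3  q4 
   q4   q5  q6 
 * q5   q3  q4 
 * q6   q5  q6 
(> = start, * = accepting)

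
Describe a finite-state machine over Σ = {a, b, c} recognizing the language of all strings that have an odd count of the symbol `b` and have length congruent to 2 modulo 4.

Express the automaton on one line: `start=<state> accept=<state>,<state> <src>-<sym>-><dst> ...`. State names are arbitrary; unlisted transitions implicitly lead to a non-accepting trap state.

Build one automaton per condition and run them in lockstep. One (2 states) tracks the count of `b`s modulo 2; the other (4 states) tracks the input length modulo 4. Each combined state is a pair, one component from each; accept when both components accept.
        a   b   c  
>  s0   s1  s2  s1 
   s1   s3  s4  s3 
   s2   s4  s3  s4 
   s3   s5  s6  s5 
 * s4   s6  s5  s6 
   s5   s0  s7  s0 
   s6   s7  s0  s7 
   s7   s2  s1  s2 
(> = start, * = accepting)

start=s0 accept=s4 s0-a->s1 s0-b->s2 s0-c->s1 s1-a->s3 s1-b->s4 s1-c->s3 s2-a->s4 s2-b->s3 s2-c->s4 s3-a->s5 s3-b->s6 s3-c->s5 s4-a->s6 s4-b->s5 s4-c->s6 s5-a->s0 s5-b->s7 s5-c->s0 s6-a->s7 s6-b->s0 s6-c->s7 s7-a->s2 s7-b->s1 s7-c->s2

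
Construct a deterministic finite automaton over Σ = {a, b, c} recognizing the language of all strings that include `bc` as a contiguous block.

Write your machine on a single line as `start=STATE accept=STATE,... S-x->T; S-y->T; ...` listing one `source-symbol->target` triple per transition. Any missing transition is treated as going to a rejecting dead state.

States q0..q1 record the length of the longest prefix of `bc` that matches the current input suffix. Reaching q2 means `bc` has been seen, and we stay there forever. Accept from q2.
With 3 states:
        a   b   c  
>  q0   q0  q1  q0 
   q1   q0  q1  q2 
 * q2   q2  q2  q2 
(> = start, * = accepting)

start=q0; accept=q2; q0-a->q0; q0-b->q1; q0-c->q0; q1-a->q0; q1-b->q1; q1-c->q2; q2-a->q2; q2-b->q2; q2-c->q2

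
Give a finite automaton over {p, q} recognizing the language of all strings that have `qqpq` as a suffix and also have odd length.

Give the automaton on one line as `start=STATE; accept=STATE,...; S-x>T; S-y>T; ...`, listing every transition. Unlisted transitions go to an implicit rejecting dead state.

start=s0; accept=s5; s0-p>s1; s0-q>s1; s1-p>s0; s1-q>s2; s2-p>s1; s2-q>s3; s3-p>s4; s3-q>s2; s4-p>s1; s4-q>s5; s5-p>s0; s5-q>s2

Handle the two conditions separately and then intersect. One (5 states) tracks how much of the suffix `qqpq` has currently been matched; the other (2 states) tracks the input length modulo 2. Each combined state is a pair, one component from each; accept when both components accept. After merging equivalent states the machine shrinks.
        p   q  
>  s0   s1  s1 
   s1   s0  s2 
   s2   s1  s3 
   s3   s4  s2 
   s4   s1  s5 
 * s5   s0  s2 
(> = start, * = accepting)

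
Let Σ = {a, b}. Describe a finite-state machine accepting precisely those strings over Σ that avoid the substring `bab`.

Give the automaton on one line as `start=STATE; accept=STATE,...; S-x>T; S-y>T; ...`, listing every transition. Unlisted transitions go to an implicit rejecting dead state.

start=q0; accept=q0,q1,q2; q0-a>q0; q0-b>q1; q1-a>q2; q1-b>q1; q2-a>q0; q2-b>q3; q3-a>q3; q3-b>q3

This is the complement of 'contains `bab`'. Use the same substring-matching states — q0 through q3 holding how much of `bab` has just been matched — but flip the accepting set: everything except the trap q3 accepts.
A 4-state machine:
        a   b  
>* q0   q0  q1 
 * q1   q2  q1 
 * q2   q0  q3 
   q3   q3  q3 
(> = start, * = accepting)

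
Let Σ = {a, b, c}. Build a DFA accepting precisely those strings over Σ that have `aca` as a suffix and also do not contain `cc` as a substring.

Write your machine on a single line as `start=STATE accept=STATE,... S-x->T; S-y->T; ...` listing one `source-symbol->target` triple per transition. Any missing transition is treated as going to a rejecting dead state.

Run two small machines in parallel and take their product. One (4 states) tracks how much of the suffix `aca` has currently been matched; the other (3 states) tracks partial matches of the forbidden pattern `cc`. Each combined state is a pair, one component from each; accept when both components accept. Minimizing collapses redundant product states.
A 6-state machine:
        a   b   c  
>  q0   q1  q0  q2 
   q1   q1  q0  q3 
   q2   q1  q0  q4 
   q3   q5  q0  q4 
   q4   q4  q4  q4 
 * q5   q1  q0  q3 
(> = start, * = accepting)

start=q0; accept=q5; q0-a->q1; q0-b->q0; q0-c->q2; q1-a->q1; q1-b->q0; q1-c->q3; q2-a->q1; q2-b->q0; q2-c->q4; q3-a->q5; q3-b->q0; q3-c->q4; q4-a->q4; q4-b->q4; q4-c->q4; q5-a->q1; q5-b->q0; q5-c->q3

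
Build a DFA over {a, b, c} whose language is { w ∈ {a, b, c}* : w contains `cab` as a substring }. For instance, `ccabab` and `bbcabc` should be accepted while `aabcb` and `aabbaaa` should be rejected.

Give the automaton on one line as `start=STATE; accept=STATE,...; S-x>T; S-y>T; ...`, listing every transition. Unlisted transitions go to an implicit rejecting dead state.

States S0..S2 record the length of the longest prefix of `cab` that matches the current input suffix. Reaching S3 means `cab` has been seen, and we stay there forever. Accept from S3.
4 states suffice.
        a   b   c  
>  S0   S0  S0  S1 
   S1   S2  S0  S1 
   S2   S0  S3  S1 
 * S3   S3  S3  S3 
(> = start, * = accepting)

start=S0; accept=S3; S0-a>S0; S0-b>S0; S0-c>S1; S1-a>S2; S1-b>S0; S1-c>S1; S2-a>S0; S2-b>S3; S2-c>S1; S3-a>S3; S3-b>S3; S3-c>S3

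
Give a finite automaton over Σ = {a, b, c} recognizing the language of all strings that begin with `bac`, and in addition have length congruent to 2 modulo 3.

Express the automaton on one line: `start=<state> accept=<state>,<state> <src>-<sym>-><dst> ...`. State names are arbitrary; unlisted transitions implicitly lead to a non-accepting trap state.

Run two small machines in parallel and take their product. The first has 5 states tracking whether the input so far still matches the prefix `bac`; the second has 3 states tracking the input length modulo 3. A product state is a pair (one from each), accepting exactly when both do. Equivalent product states are then merged.
A 7-state machine:
        a   b   c  
>  S0   S1  S2  S1 
   S1   S1  S1  S1 
   S2   S3  S1  S1 
   S3   S1  S1  S4 
   S4   S5  S5  S5 
   S5   S6  S6  S6 
 * S6   S4  S4  S4 
(> = start, * = accepting)

start=S0 accept=S6 S0-a->S1 S0-b->S2 S0-c->S1 S1-a->S1 S1-b->S1 S1-c->S1 S2-a->S3 S2-b->S1 S2-c->S1 S3-a->S1 S3-b->S1 S3-c->S4 S4-a->S5 S4-b->S5 S4-c->S5 S5-a->S6 S5-b->S6 S5-c->S6 S6-a->S4 S6-b->S4 S6-c->S4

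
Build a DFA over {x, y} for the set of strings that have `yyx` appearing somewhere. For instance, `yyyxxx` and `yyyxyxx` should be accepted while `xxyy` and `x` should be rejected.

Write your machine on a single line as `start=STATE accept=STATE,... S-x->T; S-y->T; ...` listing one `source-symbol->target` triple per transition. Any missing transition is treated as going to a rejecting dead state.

start=q0; accept=q3; q0-x->q0; q0-y->q1; q1-x->q0; q1-y->q2; q2-x->q3; q2-y->q2; q3-x->q3; q3-y->q3

States q0..q2 record the length of the longest prefix of `yyx` that matches the current input suffix. Reaching q3 means `yyx` has been seen, and we stay there forever. Accept from q3.
A 4-state machine:
        x   y  
>  q0   q0  q1 
   q1   q0  q2 
   q2   q3  q2 
 * q3   q3  q3 
(> = start, * = accepting)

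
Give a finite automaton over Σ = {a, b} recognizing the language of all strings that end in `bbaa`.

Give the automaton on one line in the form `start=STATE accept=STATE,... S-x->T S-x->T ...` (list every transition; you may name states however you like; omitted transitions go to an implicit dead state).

start=S0 accept=S4 S0-a->S0 S0-b->S1 S1-a->S0 S1-b->S2 S2-a->S3 S2-b->S2 S3-a->S4 S3-b->S1 S4-a->S0 S4-b->S1

Remember how much of `bbaa` the current input suffix matches. State S0 means no match yet; S1 means the last symbol is `b`; S2 means the last 2 symbols are `bb`; S3 means the last 3 symbols are `bba`; S4 means the last 4 symbols are `bbaa`. Only S4 accepts. On a mismatch, fall back to the longest proper suffix that is still a prefix of `bbaa`.
A 5-state machine:
        a   b  
>  S0   S0  S1 
   S1   S0  S2 
   S2   S3  S2 
   S3   S4  S1 
 * S4   S0  S1 
(> = start, * = accepting)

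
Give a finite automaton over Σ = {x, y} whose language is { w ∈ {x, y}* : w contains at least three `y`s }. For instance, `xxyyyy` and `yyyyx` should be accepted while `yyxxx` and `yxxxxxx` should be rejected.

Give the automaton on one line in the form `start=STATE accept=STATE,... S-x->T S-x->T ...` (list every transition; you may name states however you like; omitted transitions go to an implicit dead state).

start=A accept=D,E A-x->A A-y->B B-x->B B-y->C C-x->C C-y->D D-x->D D-y->E E-x->E E-y->E

Count `y`s, saturating at 4: states A through D mean 0 through 3 `y`s seen; E means more than 3. Each `y` increments (capped at E); other symbols loop. Accept from {D, E}.
A 5-state machine:
       x  y 
>  A   A  B 
   B   B  C 
   C   C  D 
 * D   D  E 
 * E   E  E 
(> = start, * = accepting)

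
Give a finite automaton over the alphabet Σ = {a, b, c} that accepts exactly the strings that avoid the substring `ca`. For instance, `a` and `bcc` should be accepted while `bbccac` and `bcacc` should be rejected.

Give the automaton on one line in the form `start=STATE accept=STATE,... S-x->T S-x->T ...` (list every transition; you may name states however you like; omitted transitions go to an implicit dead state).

start=S0 accept=S0,S1 S0-a->S0 S0-b->S0 S0-c->S1 S1-a->S2 S1-b->S0 S1-c->S1 S2-a->S2 S2-b->S2 S2-c->S2

This is the complement of 'contains `ca`'. Use the same substring-matching states — S0 through S2 holding how much of `ca` has just been matched — but flip the accepting set: everything except the trap S2 accepts.
A 3-state machine:
        a   b   c  
>* S0   S0  S0  S1 
 * S1   S2  S0  S1 
   S2   S2  S2  S2 
(> = start, * = accepting)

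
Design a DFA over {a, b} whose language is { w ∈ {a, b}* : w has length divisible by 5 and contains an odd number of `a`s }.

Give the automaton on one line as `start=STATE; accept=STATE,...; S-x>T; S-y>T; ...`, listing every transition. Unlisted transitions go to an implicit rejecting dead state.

start=q0; accept=q9; q0-a>q1; q0-b>q2; q1-a>q3; q1-b>q4; q2-a>q4; q2-b>q3; q3-a>q5; q3-b>q6; q4-a>q6; q4-b>q5; q5-a>q7; q5-b>q8; q6-a>q8; q6-b>q7; q7-a>q9; q7-b>q0; q8-a>q0; q8-b>q9; q9-a>q2; q9-b>q1

Handle the two conditions separately and then intersect. One (5 states) tracks the input length modulo 5; the other (2 states) tracks the count of `a`s modulo 2. Each combined state is a pair, one component from each; accept when both components accept.
A 10-state machine:
        a   b  
>  q0   q1  q2 
   q1   q3  q4 
   q2   q4  q3 
   q3   q5  q6 
   q4   q6  q5 
   q5   q7  q8 
   q6   q8  q7 
   q7   q9  q0 
   q8   q0  q9 
 * q9   q2  q1 
(> = start, * = accepting)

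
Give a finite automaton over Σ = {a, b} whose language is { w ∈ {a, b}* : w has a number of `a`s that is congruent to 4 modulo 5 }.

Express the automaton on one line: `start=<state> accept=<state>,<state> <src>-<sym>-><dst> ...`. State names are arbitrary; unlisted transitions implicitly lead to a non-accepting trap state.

The only thing that matters is how many `a`s have appeared, reduced mod 5. Use one state per residue: s0 for 0, …, s4 for 4. Reading `a` moves to the next residue; anything else stays put. s4 is accepting.
With 5 states:
        a   b  
>  s0   s1  s0 
   s1   s2  s1 
   s2   s3  s2 
   s3   s4  s3 
 * s4   s0  s4 
(> = start, * = accepting)

start=s0 accept=s4 s0-a->s1 s0-b->s0 s1-a->s2 s1-b->s1 s2-a->s3 s2-b->s2 s3-a->s4 s3-b->s3 s4-a->s0 s4-b->s4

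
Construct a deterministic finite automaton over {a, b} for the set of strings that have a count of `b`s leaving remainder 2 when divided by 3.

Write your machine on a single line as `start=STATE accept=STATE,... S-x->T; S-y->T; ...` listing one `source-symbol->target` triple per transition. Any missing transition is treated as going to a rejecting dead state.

start=q0; accept=q2; q0-a->q0; q0-b->q1; q1-a->q1; q1-b->q2; q2-a->q2; q2-b->q0

The only thing that matters is how many `b`s have appeared, reduced mod 3. Use one state per residue: q0 for 0, …, q2 for 2. Reading `b` moves to the next residue; anything else stays put. q2 is accepting.
3 states suffice.
        a   b  
>  q0   q0  q1 
   q1   q1  q2 
 * q2   q2  q0 
(> = start, * = accepting)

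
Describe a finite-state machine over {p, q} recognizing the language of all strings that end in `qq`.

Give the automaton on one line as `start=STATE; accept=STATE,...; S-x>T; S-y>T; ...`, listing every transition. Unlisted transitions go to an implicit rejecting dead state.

Let each state record the length of the longest suffix of the input read so far that is also a prefix of `qq`. s1 means the last symbol is `q`; s2 means the last 2 symbols are `qq`. Accept only at s2, where the string currently ends in `qq`.
With 3 states:
        p   q  
>  s0   s0  s1 
   s1   s0  s2 
 * s2   s0  s2 
(> = start, * = accepting)

start=s0; accept=s2; s0-p>s0; s0-q>s1; s1-p>s0; s1-q>s2; s2-p>s0; s2-q>s2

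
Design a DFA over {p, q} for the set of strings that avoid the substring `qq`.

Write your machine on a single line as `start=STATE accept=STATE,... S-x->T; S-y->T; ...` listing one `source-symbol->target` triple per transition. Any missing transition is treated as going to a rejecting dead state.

start=A; accept=A,B; A-p->A; A-q->B; B-p->A; B-q->C; C-p->C; C-q->C

Track partial matches of the forbidden pattern `qq`. State C is a dead state reached once `qq` has occurred; every other state accepts. A means no part of `qq` is currently matched.
3 states suffice.
       p  q 
>* A   A  B 
 * B   A  C 
   C   C  C 
(> = start, * = accepting)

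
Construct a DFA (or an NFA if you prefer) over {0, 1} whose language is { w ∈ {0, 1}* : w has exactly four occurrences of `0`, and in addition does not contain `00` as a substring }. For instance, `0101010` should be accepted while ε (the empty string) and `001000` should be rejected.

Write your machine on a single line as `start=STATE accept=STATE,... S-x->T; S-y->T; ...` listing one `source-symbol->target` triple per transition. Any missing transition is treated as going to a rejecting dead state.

Handle the two conditions separately and then intersect. One (6 states) tracks the count of `0`s, saturating at 5; the other (3 states) tracks partial matches of the forbidden pattern `00`. Each combined state is a pair, one component from each; accept when both components accept. Equivalent product states are then merged.
With 9 states:
        0   1  
>  q0   q1  q0 
   q1   q2  q3 
   q2   q2  q2 
   q3   q4  q3 
   q4   q2  q5 
   q5   q6  q5 
   q6   q2  q7 
   q7   q8  q7 
 * q8   q2  q8 
(> = start, * = accepting)

start=q0; accept=q8; q0-0->q1; q0-1->q0; q1-0->q2; q1-1->q3; q2-0->q2; q2-1->q2; q3-0->q4; q3-1->q3; q4-0->q2; q4-1->q5; q5-0->q6; q5-1->q5; q6-0->q2; q6-1->q7; q7-0->q8; q7-1->q7; q8-0->q2; q8-1->q8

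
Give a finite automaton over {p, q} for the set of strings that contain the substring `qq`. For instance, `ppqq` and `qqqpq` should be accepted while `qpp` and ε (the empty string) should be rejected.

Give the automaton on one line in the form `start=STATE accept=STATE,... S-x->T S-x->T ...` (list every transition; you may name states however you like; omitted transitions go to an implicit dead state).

Track how much of `qq` has been matched so far: state A is no progress, C is the absorbing accept state reached once `qq` has occurred. Intermediate states record partial matches; on a mismatch, fall back to the longest reusable overlap.
A 3-state machine:
       p  q 
>  A   A  B 
   B   A  C 
 * C   C  C 
(> = start, * = accepting)

start=A accept=C A-p->A A-q->B B-p->A B-q->C C-p->C C-q->C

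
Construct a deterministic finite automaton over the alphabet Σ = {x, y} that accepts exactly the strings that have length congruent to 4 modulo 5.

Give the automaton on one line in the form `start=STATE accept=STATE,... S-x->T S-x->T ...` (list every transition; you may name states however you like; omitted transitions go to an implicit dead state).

Only the length mod 5 matters, so use a 5-cycle: from any state, every input symbol moves to the next state, wrapping q4 back to q0. Mark q4 accepting.
        x   y  
>  q0   q1  q1 
   q1   q2  q2 
   q2   q3  q3 
   q3   q4  q4 
 * q4   q0  q0 
(> = start, * = accepting)

start=q0 accept=q4 q0-x->q1 q0-y->q1 q1-x->q2 q1-y->q2 q2-x->q3 q2-y->q3 q3-x->q4 q3-y->q4 q4-x->q0 q4-y->q0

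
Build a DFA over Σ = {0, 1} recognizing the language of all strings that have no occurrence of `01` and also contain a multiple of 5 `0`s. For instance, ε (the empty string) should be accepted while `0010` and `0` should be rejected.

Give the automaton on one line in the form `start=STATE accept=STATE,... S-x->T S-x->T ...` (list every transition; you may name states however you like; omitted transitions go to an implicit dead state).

Run two small machines in parallel and take their product. The first has 3 states tracking partial matches of the forbidden pattern `01`; the second has 5 states tracking the count of `0`s modulo 5. A product state is a pair (one from each), accepting exactly when both do. Minimizing collapses redundant product states.
7 states suffice.
        0   1  
>* S0   S1  S0 
   S1   S2  S3 
   S2   S4  S3 
   S3   S3  S3 
   S4   S5  S3 
   S5   S6  S3 
 * S6   S1  S3 
(> = start, * = accepting)

start=S0 accept=S0,S6 S0-0->S1 S0-1->S0 S1-0->S2 S1-1->S3 S2-0->S4 S2-1->S3 S3-0->S3 S3-1->S3 S4-0->S5 S4-1->S3 S5-0->S6 S5-1->S3 S6-0->S1 S6-1->S3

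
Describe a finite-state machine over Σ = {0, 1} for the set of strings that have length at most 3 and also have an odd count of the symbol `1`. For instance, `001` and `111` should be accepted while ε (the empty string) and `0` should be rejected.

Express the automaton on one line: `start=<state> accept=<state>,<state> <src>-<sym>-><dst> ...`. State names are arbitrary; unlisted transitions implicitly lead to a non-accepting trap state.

start=s0 accept=s2,s4,s6 s0-0->s1 s0-1->s2 s1-0->s3 s1-1->s4 s2-0->s4 s2-1->s3 s3-0->s5 s3-1->s6 s4-0->s6 s4-1->s5 s5-0->s7 s5-1->s8 s6-0->s8 s6-1->s7 s7-0->s7 s7-1->s8 s8-0->s8 s8-1->s7

Handle the two conditions separately and then intersect. One (5 states) tracks the input length, saturating at 4; the other (2 states) tracks the count of `1`s modulo 2. Each combined state is a pair, one component from each; accept when both components accept.
9 states suffice.
        0   1  
>  s0   s1  s2 
   s1   s3  s4 
 * s2   s4  s3 
   s3   s5  s6 
 * s4   s6  s5 
   s5   s7  s8 
 * s6   s8  s7 
   s7   s7  s8 
   s8   s8  s7 
(> = start, * = accepting)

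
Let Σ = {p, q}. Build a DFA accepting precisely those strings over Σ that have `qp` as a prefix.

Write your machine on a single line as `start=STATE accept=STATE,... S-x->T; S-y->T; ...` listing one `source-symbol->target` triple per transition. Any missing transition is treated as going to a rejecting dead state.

start=S0; accept=S2; S0-p->S3; S0-q->S1; S1-p->S2; S1-q->S3; S2-p->S2; S2-q->S2; S3-p->S3; S3-q->S3

Walk along `qp` while the input agrees: from S0 take `q` to S1, and so on. Any deviation drops to the rejecting sink S3. Once S2 is reached the prefix is confirmed and every continuation is accepted.
        p   q  
>  S0   S3  S1 
   S1   S2  S3 
 * S2   S2  S2 
   S3   S3  S3 
(> = start, * = accepting)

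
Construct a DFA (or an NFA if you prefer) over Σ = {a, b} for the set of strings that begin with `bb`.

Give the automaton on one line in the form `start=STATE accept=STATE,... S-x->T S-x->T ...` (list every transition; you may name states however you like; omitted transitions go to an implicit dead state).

Walk along `bb` while the input agrees: from S0 take `b` to S1, and so on. Any deviation drops to the rejecting sink S3. Once S2 is reached the prefix is confirmed and every continuation is accepted.
        a   b  
>  S0   S3  S1 
   S1   S3  S2 
 * S2   S2  S2 
   S3   S3  S3 
(> = start, * = accepting)

start=S0 accept=S2 S0-a->S3 S0-b->S1 S1-a->S3 S1-b->S2 S2-a->S2 S2-b->S2 S3-a->S3 S3-b->S3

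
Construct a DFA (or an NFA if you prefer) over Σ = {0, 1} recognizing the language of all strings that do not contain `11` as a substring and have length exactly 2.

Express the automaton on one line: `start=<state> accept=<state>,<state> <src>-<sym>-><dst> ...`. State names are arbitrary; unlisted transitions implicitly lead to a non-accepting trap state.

Handle the two conditions separately and then intersect. The first has 3 states tracking partial matches of the forbidden pattern `11`; the second has 4 states tracking the input length, saturating at 3. A product state is a pair (one from each), accepting exactly when both do. Equivalent product states are then merged.
5 states suffice.
        0   1  
>  q0   q1  q2 
   q1   q3  q3 
   q2   q3  q4 
 * q3   q4  q4 
   q4   q4  q4 
(> = start, * = accepting)

start=q0 accept=q3 q0-0->q1 q0-1->q2 q1-0->q3 q1-1->q3 q2-0->q3 q2-1->q4 q3-0->q4 q3-1->q4 q4-0->q4 q4-1->q4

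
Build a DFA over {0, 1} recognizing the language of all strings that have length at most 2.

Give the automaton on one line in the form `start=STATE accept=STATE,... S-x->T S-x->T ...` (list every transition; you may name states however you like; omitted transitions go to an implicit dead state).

We only need to distinguish lengths 0, 1, …, 2, and '>2'. Chain A → B → C → D on every symbol, with D looping. Accepting states: {A, B, C}.
       0  1 
>* A   B  B 
 * B   C  C 
 * C   D  D 
   D   D  D 
(> = start, * = accepting)

start=A accept=A,B,C A-0->B A-1->B B-0->C B-1->C C-0->D C-1->D D-0->D D-1->D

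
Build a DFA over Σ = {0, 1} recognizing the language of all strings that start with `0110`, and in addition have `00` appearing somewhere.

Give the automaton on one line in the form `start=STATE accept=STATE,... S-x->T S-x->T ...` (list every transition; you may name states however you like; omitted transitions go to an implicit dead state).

start=q0 accept=q6 q0-0->q1 q0-1->q2 q1-0->q2 q1-1->q3 q2-0->q2 q2-1->q2 q3-0->q2 q3-1->q4 q4-0->q5 q4-1->q2 q5-0->q6 q5-1->q7 q6-0->q6 q6-1->q6 q7-0->q5 q7-1->q7

Build one automaton per condition and run them in lockstep. The first has 6 states tracking whether the input so far still matches the prefix `0110`; the second has 3 states tracking whether and how much of `00` has been seen. A product state is a pair (one from each), accepting exactly when both do. Equivalent product states are then merged.
        0   1  
>  q0   q1  q2 
   q1   q2  q3 
   q2   q2  q2 
   q3   q2  q4 
   q4   q5  q2 
   q5   q6  q7 
 * q6   q6  q6 
   q7   q5  q7 
(> = start, * = accepting)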